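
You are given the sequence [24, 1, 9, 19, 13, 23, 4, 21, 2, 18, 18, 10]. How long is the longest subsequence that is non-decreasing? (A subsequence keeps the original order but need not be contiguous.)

Track the smallest tail for each achievable length (allowing ties):
24 → extends → [24]
1 → replaces 24 → [1]
9 → extends → [1, 9]
19 → extends → [1, 9, 19]
13 → replaces 19 → [1, 9, 13]
23 → extends → [1, 9, 13, 23]
4 → replaces 9 → [1, 4, 13, 23]
21 → replaces 23 → [1, 4, 13, 21]
2 → replaces 4 → [1, 2, 13, 21]
18 → replaces 21 → [1, 2, 13, 18]
18 → extends → [1, 2, 13, 18, 18]
10 → replaces 13 → [1, 2, 10, 18, 18]
Five tails, so the longest non-decreasing subsequence has length 5 (e.g. 1, 9, 13, 18, 18).

5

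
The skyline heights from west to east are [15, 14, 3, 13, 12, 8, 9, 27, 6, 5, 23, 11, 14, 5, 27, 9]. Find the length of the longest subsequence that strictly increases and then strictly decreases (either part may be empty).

7

inc[i] = longest strictly increasing subsequence ending at i; dec[i] = longest strictly decreasing subsequence starting at i:
i:      1  2  3  4  5  6  7  8  9 10 11 12 13 14 15 16
a[i]:  15 14  3 13 12  8  9 27  6  5 23 11 14  5 27  9
inc:    1  1  1  2  2  2  3  4  2  2  4  4  5  2  6  3
dec:    7  6  1  5  4  3  3  4  2  1  3  2  2  1  2  1
Best peak at i=1 (value 15): inc=1, dec=7, length 1+7−1 = 7.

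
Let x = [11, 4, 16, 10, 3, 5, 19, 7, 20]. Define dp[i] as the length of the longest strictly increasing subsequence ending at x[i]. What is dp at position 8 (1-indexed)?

3

dp[i] = 1 + max{dp[j] : j<i, x[j]<x[i]} (or 1 if no such j):
i:      1  2  3  4  5  6  7  8  9
x[i]:  11  4 16 10  3  5 19  7 20
dp:     1  1  2  2  1  2  3  3  4
At index 8 the value is 3.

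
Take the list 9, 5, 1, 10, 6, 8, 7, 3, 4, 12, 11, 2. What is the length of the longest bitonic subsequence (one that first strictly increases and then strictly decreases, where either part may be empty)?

6

inc[i] = longest strictly increasing subsequence ending at i; dec[i] = longest strictly decreasing subsequence starting at i:
i:      1  2  3  4  5  6  7  8  9 10 11 12
a[i]:   9  5  1 10  6  8  7  3  4 12 11  2
inc:    1  1  1  2  2  3  3  2  3  4  4  2
dec:    5  3  1  5  3  4  3  2  2  3  2  1
Best peak at i=4 (value 10): inc=2, dec=5, length 2+5−1 = 6.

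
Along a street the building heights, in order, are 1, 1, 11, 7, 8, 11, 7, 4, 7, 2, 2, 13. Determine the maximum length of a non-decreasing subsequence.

6

Track the smallest tail for each achievable length (allowing ties):
1 → extends → [1]
1 → extends → [1, 1]
11 → extends → [1, 1, 11]
7 → replaces 11 → [1, 1, 7]
8 → extends → [1, 1, 7, 8]
11 → extends → [1, 1, 7, 8, 11]
7 → replaces 8 → [1, 1, 7, 7, 11]
4 → replaces 7 → [1, 1, 4, 7, 11]
7 → replaces 11 → [1, 1, 4, 7, 7]
2 → replaces 4 → [1, 1, 2, 7, 7]
2 → replaces 7 → [1, 1, 2, 2, 7]
13 → extends → [1, 1, 2, 2, 7, 13]
Six tails, so the longest non-decreasing subsequence has length 6 (e.g. 1, 1, 7, 8, 11, 13).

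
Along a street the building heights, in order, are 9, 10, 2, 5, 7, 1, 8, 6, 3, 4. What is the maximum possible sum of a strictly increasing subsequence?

Let S[i] be the best sum of a strictly increasing subsequence ending at i:
i:      1  2  3  4  5  6  7  8  9 10
a[i]:   9 10  2  5  7  1  8  6  3  4
S:      9 19  2  7 14  1 22 13  5  9
Maximum is 22 (e.g. 2 + 5 + 7 + 8).

22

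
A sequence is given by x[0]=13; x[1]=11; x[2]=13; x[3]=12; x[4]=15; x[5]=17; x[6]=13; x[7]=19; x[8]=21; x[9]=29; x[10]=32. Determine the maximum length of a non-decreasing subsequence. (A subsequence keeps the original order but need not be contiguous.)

8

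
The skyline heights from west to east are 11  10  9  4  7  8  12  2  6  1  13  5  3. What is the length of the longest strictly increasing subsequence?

5

Let dp[i] be the length of the longest such subsequence ending at index i:
i:      1  2  3  4  5  6  7  8  9 10 11 12 13
a[i]:  11 10  9  4  7  8 12  2  6  1 13  5  3
dp:     1  1  1  1  2  3  4  1  2  1  5  2  2
Maximum dp value is 5.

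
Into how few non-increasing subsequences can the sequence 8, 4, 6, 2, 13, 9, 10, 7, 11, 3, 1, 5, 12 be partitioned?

The minimum number of non-increasing subsequences covering a sequence equals the length of its longest strictly increasing subsequence.
LIS length is 6 (e.g. 4, 6, 9, 10, 11, 12), so 6 piles are needed.

6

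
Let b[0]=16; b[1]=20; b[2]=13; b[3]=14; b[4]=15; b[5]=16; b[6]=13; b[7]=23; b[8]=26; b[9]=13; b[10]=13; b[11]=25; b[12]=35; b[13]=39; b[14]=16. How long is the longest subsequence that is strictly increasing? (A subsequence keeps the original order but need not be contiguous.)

8

Track the smallest tail for each achievable length (strict):
16 → extends → [16]
20 → extends → [16, 20]
13 → replaces 16 → [13, 20]
14 → replaces 20 → [13, 14]
15 → extends → [13, 14, 15]
16 → extends → [13, 14, 15, 16]
13 → already a tail → [13, 14, 15, 16]
23 → extends → [13, 14, 15, 16, 23]
26 → extends → [13, 14, 15, 16, 23, 26]
13 → already a tail → [13, 14, 15, 16, 23, 26]
13 → already a tail → [13, 14, 15, 16, 23, 26]
25 → replaces 26 → [13, 14, 15, 16, 23, 25]
35 → extends → [13, 14, 15, 16, 23, 25, 35]
39 → extends → [13, 14, 15, 16, 23, 25, 35, 39]
16 → already a tail → [13, 14, 15, 16, 23, 25, 35, 39]
Eight tails, so the longest strictly increasing subsequence has length 8 (e.g. 13, 14, 15, 16, 23, 26, 35, 39).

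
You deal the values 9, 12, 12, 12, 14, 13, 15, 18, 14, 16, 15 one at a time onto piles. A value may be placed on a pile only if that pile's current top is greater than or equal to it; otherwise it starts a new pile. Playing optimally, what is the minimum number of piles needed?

5

Place each on the leftmost legal pile:
9 → new pile 1 (tops now [9])
12 → new pile 2 (tops now [9, 12])
12 → pile 2 (tops now [9, 12])
12 → pile 2 (tops now [9, 12])
14 → new pile 3 (tops now [9, 12, 14])
13 → pile 3 (tops now [9, 12, 13])
15 → new pile 4 (tops now [9, 12, 13, 15])
18 → new pile 5 (tops now [9, 12, 13, 15, 18])
14 → pile 4 (tops now [9, 12, 13, 14, 18])
16 → pile 5 (tops now [9, 12, 13, 14, 16])
15 → pile 5 (tops now [9, 12, 13, 14, 15])
Five piles.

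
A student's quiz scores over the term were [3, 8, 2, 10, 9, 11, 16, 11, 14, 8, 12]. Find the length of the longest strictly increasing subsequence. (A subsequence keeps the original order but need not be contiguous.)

5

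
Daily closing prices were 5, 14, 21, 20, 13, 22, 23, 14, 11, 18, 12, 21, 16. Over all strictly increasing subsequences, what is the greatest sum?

85

Let S[i] be the best sum of a strictly increasing subsequence ending at i:
i:      1  2  3  4  5  6  7  8  9 10 11 12 13
a[i]:   5 14 21 20 13 22 23 14 11 18 12 21 16
S:      5 19 40 39 18 62 85 32 16 50 28 71 48
Maximum is 85 (e.g. 5 + 14 + 21 + 22 + 23).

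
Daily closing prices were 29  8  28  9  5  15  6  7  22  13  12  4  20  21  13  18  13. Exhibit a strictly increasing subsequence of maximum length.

Patience tails give the LIS length; then backtrack through the dp parents:
29 → extends → [29]
8 → replaces 29 → [8]
28 → extends → [8, 28]
9 → replaces 28 → [8, 9]
5 → replaces 8 → [5, 9]
15 → extends → [5, 9, 15]
6 → replaces 9 → [5, 6, 15]
7 → replaces 15 → [5, 6, 7]
22 → extends → [5, 6, 7, 22]
13 → replaces 22 → [5, 6, 7, 13]
12 → replaces 13 → [5, 6, 7, 12]
4 → replaces 5 → [4, 6, 7, 12]
20 → extends → [4, 6, 7, 12, 20]
21 → extends → [4, 6, 7, 12, 20, 21]
13 → replaces 20 → [4, 6, 7, 12, 13, 21]
18 → replaces 21 → [4, 6, 7, 12, 13, 18]
13 → already a tail → [4, 6, 7, 12, 13, 18]
Length 6; one witness is 5, 6, 7, 13, 20, 21.

5, 6, 7, 13, 20, 21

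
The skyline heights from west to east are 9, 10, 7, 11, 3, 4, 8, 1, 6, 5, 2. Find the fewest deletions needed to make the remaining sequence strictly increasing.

8

Fewest deletions = n − (longest strictly increasing subsequence).
Patience tails:
9 → extends → [9]
10 → extends → [9, 10]
7 → replaces 9 → [7, 10]
11 → extends → [7, 10, 11]
3 → replaces 7 → [3, 10, 11]
4 → replaces 10 → [3, 4, 11]
8 → replaces 11 → [3, 4, 8]
1 → replaces 3 → [1, 4, 8]
6 → replaces 8 → [1, 4, 6]
5 → replaces 6 → [1, 4, 5]
2 → replaces 4 → [1, 2, 5]
Longest strictly increasing subsequence has length 3, so deletions = 11 − 3 = 8.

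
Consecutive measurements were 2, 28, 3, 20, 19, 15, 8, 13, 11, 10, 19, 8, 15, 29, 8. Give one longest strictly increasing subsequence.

Patience tails give the LIS length; then backtrack through the dp parents:
2 → extends → [2]
28 → extends → [2, 28]
3 → replaces 28 → [2, 3]
20 → extends → [2, 3, 20]
19 → replaces 20 → [2, 3, 19]
15 → replaces 19 → [2, 3, 15]
8 → replaces 15 → [2, 3, 8]
13 → extends → [2, 3, 8, 13]
11 → replaces 13 → [2, 3, 8, 11]
10 → replaces 11 → [2, 3, 8, 10]
19 → extends → [2, 3, 8, 10, 19]
8 → already a tail → [2, 3, 8, 10, 19]
15 → replaces 19 → [2, 3, 8, 10, 15]
29 → extends → [2, 3, 8, 10, 15, 29]
8 → already a tail → [2, 3, 8, 10, 15, 29]
Length 6; one witness is 2, 3, 8, 13, 19, 29.

2, 3, 8, 13, 19, 29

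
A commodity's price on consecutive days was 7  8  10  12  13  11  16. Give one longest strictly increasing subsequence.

7, 8, 10, 12, 13, 16

Patience tails give the LIS length; then backtrack through the dp parents:
7 → extends → [7]
8 → extends → [7, 8]
10 → extends → [7, 8, 10]
12 → extends → [7, 8, 10, 12]
13 → extends → [7, 8, 10, 12, 13]
11 → replaces 12 → [7, 8, 10, 11, 13]
16 → extends → [7, 8, 10, 11, 13, 16]
Length 6; one witness is 7, 8, 10, 12, 13, 16.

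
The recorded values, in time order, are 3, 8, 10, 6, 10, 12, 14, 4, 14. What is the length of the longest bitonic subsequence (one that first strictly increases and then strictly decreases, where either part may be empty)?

inc[i] = longest strictly increasing subsequence ending at i; dec[i] = longest strictly decreasing subsequence starting at i:
i:      1  2  3  4  5  6  7  8  9
a[i]:   3  8 10  6 10 12 14  4 14
inc:    1  2  3  2  3  4  5  2  5
dec:    1  3  3  2  2  2  2  1  1
Best peak at i=7 (value 14): inc=5, dec=2, length 5+2−1 = 6.

6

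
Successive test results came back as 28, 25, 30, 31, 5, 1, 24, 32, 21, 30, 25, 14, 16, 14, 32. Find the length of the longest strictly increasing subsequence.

Track the smallest tail for each achievable length (strict):
28 → extends → [28]
25 → replaces 28 → [25]
30 → extends → [25, 30]
31 → extends → [25, 30, 31]
5 → replaces 25 → [5, 30, 31]
1 → replaces 5 → [1, 30, 31]
24 → replaces 30 → [1, 24, 31]
32 → extends → [1, 24, 31, 32]
21 → replaces 24 → [1, 21, 31, 32]
30 → replaces 31 → [1, 21, 30, 32]
25 → replaces 30 → [1, 21, 25, 32]
14 → replaces 21 → [1, 14, 25, 32]
16 → replaces 25 → [1, 14, 16, 32]
14 → already a tail → [1, 14, 16, 32]
32 → already a tail → [1, 14, 16, 32]
Four tails, so the longest strictly increasing subsequence has length 4 (e.g. 28, 30, 31, 32).

4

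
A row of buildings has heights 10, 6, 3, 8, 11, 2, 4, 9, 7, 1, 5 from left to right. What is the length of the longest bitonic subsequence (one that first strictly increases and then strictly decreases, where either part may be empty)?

inc[i] = longest strictly increasing subsequence ending at i; dec[i] = longest strictly decreasing subsequence starting at i:
i:      1  2  3  4  5  6  7  8  9 10 11
a[i]:  10  6  3  8 11  2  4  9  7  1  5
inc:    1  1  1  2  3  1  2  3  3  1  3
dec:    5  4  3  3  4  2  2  3  2  1  1
Best peak at i=5 (value 11): inc=3, dec=4, length 3+4−1 = 6.

6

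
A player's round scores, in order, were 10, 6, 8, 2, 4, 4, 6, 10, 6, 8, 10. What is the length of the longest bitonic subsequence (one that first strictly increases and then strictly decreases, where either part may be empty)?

inc[i] = longest strictly increasing subsequence ending at i; dec[i] = longest strictly decreasing subsequence starting at i:
i:      1  2  3  4  5  6  7  8  9 10 11
a[i]:  10  6  8  2  4  4  6 10  6  8 10
inc:    1  1  2  1  2  2  3  4  3  4  5
dec:    3  2  2  1  1  1  1  2  1  1  1
Best peak at i=8 (value 10): inc=4, dec=2, length 4+2−1 = 5.

5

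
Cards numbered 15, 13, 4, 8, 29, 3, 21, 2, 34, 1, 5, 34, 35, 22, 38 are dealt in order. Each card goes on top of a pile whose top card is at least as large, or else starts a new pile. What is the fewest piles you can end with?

Place each on the leftmost legal pile:
15 → new pile 1 (tops now [15])
13 → pile 1 (tops now [13])
4 → pile 1 (tops now [4])
8 → new pile 2 (tops now [4, 8])
29 → new pile 3 (tops now [4, 8, 29])
3 → pile 1 (tops now [3, 8, 29])
21 → pile 3 (tops now [3, 8, 21])
2 → pile 1 (tops now [2, 8, 21])
34 → new pile 4 (tops now [2, 8, 21, 34])
1 → pile 1 (tops now [1, 8, 21, 34])
5 → pile 2 (tops now [1, 5, 21, 34])
34 → pile 4 (tops now [1, 5, 21, 34])
35 → new pile 5 (tops now [1, 5, 21, 34, 35])
22 → pile 4 (tops now [1, 5, 21, 22, 35])
38 → new pile 6 (tops now [1, 5, 21, 22, 35, 38])
Six piles.

6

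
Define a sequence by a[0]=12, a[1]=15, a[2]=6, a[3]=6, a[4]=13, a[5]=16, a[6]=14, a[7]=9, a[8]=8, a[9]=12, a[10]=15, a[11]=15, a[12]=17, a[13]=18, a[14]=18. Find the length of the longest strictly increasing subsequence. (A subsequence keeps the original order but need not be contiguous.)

Let dp[i] be the length of the longest such subsequence ending at index i:
i:      0  1  2  3  4  5  6  7  8  9 10 11 12 13 14
a[i]:  12 15  6  6 13 16 14  9  8 12 15 15 17 18 18
dp:     1  2  1  1  2  3  3  2  2  3  4  4  5  6  6
Maximum dp value is 6.

6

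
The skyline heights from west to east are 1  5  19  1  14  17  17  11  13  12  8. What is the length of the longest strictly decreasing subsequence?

Negate each value so 'decreasing' becomes 'increasing', then run patience tails on the negated sequence:
-1 → extends → [-1]
-5 → replaces -1 → [-5]
-19 → replaces -5 → [-19]
-1 → extends → [-19, -1]
-14 → replaces -1 → [-19, -14]
-17 → replaces -14 → [-19, -17]
-17 → already a tail → [-19, -17]
-11 → extends → [-19, -17, -11]
-13 → replaces -11 → [-19, -17, -13]
-12 → extends → [-19, -17, -13, -12]
-8 → extends → [-19, -17, -13, -12, -8]
Five tails, so the longest strictly decreasing subsequence of the original has length 5.

5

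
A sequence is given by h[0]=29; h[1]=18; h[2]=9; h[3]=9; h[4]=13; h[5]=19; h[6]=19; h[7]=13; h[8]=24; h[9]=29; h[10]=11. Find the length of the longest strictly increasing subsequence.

5

Let dp[i] be the length of the longest such subsequence ending at index i:
i:      0  1  2  3  4  5  6  7  8  9 10
h[i]:  29 18  9  9 13 19 19 13 24 29 11
dp:     1  1  1  1  2  3  3  2  4  5  2
Maximum dp value is 5.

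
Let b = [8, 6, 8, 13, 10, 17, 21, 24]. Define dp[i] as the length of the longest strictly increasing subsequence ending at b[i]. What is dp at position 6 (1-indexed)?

4

dp[i] = 1 + max{dp[j] : j<i, b[j]<b[i]} (or 1 if no such j):
i:      1  2  3  4  5  6  7  8
b[i]:   8  6  8 13 10 17 21 24
dp:     1  1  2  3  3  4  5  6
At index 6 the value is 4.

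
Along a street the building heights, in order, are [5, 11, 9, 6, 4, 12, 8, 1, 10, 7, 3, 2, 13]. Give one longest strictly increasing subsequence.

5, 6, 8, 10, 13

Patience tails give the LIS length; then backtrack through the dp parents:
5 → extends → [5]
11 → extends → [5, 11]
9 → replaces 11 → [5, 9]
6 → replaces 9 → [5, 6]
4 → replaces 5 → [4, 6]
12 → extends → [4, 6, 12]
8 → replaces 12 → [4, 6, 8]
1 → replaces 4 → [1, 6, 8]
10 → extends → [1, 6, 8, 10]
7 → replaces 8 → [1, 6, 7, 10]
3 → replaces 6 → [1, 3, 7, 10]
2 → replaces 3 → [1, 2, 7, 10]
13 → extends → [1, 2, 7, 10, 13]
Length 5; one witness is 5, 6, 8, 10, 13.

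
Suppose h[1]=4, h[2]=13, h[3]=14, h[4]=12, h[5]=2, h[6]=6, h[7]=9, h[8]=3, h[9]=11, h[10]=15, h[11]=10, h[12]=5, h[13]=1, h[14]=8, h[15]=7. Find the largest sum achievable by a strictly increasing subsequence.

Let S[i] be the best sum of a strictly increasing subsequence ending at i:
i:      1  2  3  4  5  6  7  8  9 10 11 12 13 14 15
h[i]:   4 13 14 12  2  6  9  3 11 15 10  5  1  8  7
S:      4 17 31 16  2 10 19  5 30 46 29 10  1 18 17
Maximum is 46 (e.g. 4 + 13 + 14 + 15).

46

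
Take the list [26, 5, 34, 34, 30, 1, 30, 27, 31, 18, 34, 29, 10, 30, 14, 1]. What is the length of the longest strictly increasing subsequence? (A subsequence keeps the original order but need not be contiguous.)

Track the smallest tail for each achievable length (strict):
26 → extends → [26]
5 → replaces 26 → [5]
34 → extends → [5, 34]
34 → already a tail → [5, 34]
30 → replaces 34 → [5, 30]
1 → replaces 5 → [1, 30]
30 → already a tail → [1, 30]
27 → replaces 30 → [1, 27]
31 → extends → [1, 27, 31]
18 → replaces 27 → [1, 18, 31]
34 → extends → [1, 18, 31, 34]
29 → replaces 31 → [1, 18, 29, 34]
10 → replaces 18 → [1, 10, 29, 34]
30 → replaces 34 → [1, 10, 29, 30]
14 → replaces 29 → [1, 10, 14, 30]
1 → already a tail → [1, 10, 14, 30]
Four tails, so the longest strictly increasing subsequence has length 4 (e.g. 26, 30, 31, 34).

4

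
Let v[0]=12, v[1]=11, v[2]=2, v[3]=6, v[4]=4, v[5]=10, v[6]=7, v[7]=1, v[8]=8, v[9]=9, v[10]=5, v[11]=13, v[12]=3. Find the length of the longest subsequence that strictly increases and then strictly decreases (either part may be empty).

7

inc[i] = longest strictly increasing subsequence ending at i; dec[i] = longest strictly decreasing subsequence starting at i:
i:      0  1  2  3  4  5  6  7  8  9 10 11 12
v[i]:  12 11  2  6  4 10  7  1  8  9  5 13  3
inc:    1  1  1  2  2  3  3  1  4  5  3  6  2
dec:    6  5  2  3  2  4  3  1  3  3  2  2  1
Best peak at i=9 (value 9): inc=5, dec=3, length 5+3−1 = 7.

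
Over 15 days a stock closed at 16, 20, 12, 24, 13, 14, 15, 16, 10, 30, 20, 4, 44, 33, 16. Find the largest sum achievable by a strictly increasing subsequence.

144

Let S[i] be the best sum of a strictly increasing subsequence ending at i:
i:       1   2   3   4   5   6   7   8   9  10  11  12  13  14  15
a[i]:   16  20  12  24  13  14  15  16  10  30  20   4  44  33  16
S:      16  36  12  60  25  39  54  70  10 100  90   4 144 133  70
Maximum is 144 (e.g. 12 + 13 + 14 + 15 + 16 + 30 + 44).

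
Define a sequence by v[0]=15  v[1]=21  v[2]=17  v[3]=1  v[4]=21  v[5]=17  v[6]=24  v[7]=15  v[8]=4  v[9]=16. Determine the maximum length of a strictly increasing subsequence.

Track the smallest tail for each achievable length (strict):
15 → extends → [15]
21 → extends → [15, 21]
17 → replaces 21 → [15, 17]
1 → replaces 15 → [1, 17]
21 → extends → [1, 17, 21]
17 → already a tail → [1, 17, 21]
24 → extends → [1, 17, 21, 24]
15 → replaces 17 → [1, 15, 21, 24]
4 → replaces 15 → [1, 4, 21, 24]
16 → replaces 21 → [1, 4, 16, 24]
Four tails, so the longest strictly increasing subsequence has length 4 (e.g. 15, 17, 21, 24).

4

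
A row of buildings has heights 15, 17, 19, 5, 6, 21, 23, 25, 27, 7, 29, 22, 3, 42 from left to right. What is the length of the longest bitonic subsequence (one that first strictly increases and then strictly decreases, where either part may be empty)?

inc[i] = longest strictly increasing subsequence ending at i; dec[i] = longest strictly decreasing subsequence starting at i:
i:      1  2  3  4  5  6  7  8  9 10 11 12 13 14
a[i]:  15 17 19  5  6 21 23 25 27  7 29 22  3 42
inc:    1  2  3  1  2  4  5  6  7  3  8  5  1  9
dec:    3  3  3  2  2  3  3  3  3  2  3  2  1  1
Best peak at i=11 (value 29): inc=8, dec=3, length 8+3−1 = 10.

10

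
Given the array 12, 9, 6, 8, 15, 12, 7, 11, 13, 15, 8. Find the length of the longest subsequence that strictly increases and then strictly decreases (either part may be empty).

6

inc[i] = longest strictly increasing subsequence ending at i; dec[i] = longest strictly decreasing subsequence starting at i:
i:      1  2  3  4  5  6  7  8  9 10 11
a[i]:  12  9  6  8 15 12  7 11 13 15  8
inc:    1  1  1  2  3  3  2  3  4  5  3
dec:    4  3  1  2  4  3  1  2  2  2  1
Best peak at i=5 (value 15): inc=3, dec=4, length 3+4−1 = 6.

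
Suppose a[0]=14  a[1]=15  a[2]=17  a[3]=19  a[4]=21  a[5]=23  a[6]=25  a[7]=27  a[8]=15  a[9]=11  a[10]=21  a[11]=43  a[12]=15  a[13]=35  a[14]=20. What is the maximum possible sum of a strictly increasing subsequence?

Let S[i] be the best sum of a strictly increasing subsequence ending at i:
i:       0   1   2   3   4   5   6   7   8   9  10  11  12  13  14
a[i]:   14  15  17  19  21  23  25  27  15  11  21  43  15  35  20
S:      14  29  46  65  86 109 134 161  29  11  86 204  29 196  85
Maximum is 204 (e.g. 14 + 15 + 17 + 19 + 21 + 23 + 25 + 27 + 43).

204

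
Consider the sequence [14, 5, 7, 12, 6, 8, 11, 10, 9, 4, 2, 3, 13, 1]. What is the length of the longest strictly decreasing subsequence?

8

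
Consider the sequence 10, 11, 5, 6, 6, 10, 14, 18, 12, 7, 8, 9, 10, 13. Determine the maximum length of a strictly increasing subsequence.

Let dp[i] be the length of the longest such subsequence ending at index i:
i:      1  2  3  4  5  6  7  8  9 10 11 12 13 14
a[i]:  10 11  5  6  6 10 14 18 12  7  8  9 10 13
dp:     1  2  1  2  2  3  4  5  4  3  4  5  6  7
Maximum dp value is 7.

7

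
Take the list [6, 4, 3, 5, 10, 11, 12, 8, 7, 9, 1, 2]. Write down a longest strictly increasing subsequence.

Patience tails give the LIS length; then backtrack through the dp parents:
6 → extends → [6]
4 → replaces 6 → [4]
3 → replaces 4 → [3]
5 → extends → [3, 5]
10 → extends → [3, 5, 10]
11 → extends → [3, 5, 10, 11]
12 → extends → [3, 5, 10, 11, 12]
8 → replaces 10 → [3, 5, 8, 11, 12]
7 → replaces 8 → [3, 5, 7, 11, 12]
9 → replaces 11 → [3, 5, 7, 9, 12]
1 → replaces 3 → [1, 5, 7, 9, 12]
2 → replaces 5 → [1, 2, 7, 9, 12]
Length 5; one witness is 4, 5, 10, 11, 12.

4, 5, 10, 11, 12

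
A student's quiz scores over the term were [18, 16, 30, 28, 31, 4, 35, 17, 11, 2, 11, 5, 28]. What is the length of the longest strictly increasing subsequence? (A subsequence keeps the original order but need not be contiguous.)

4

Let dp[i] be the length of the longest such subsequence ending at index i:
i:      1  2  3  4  5  6  7  8  9 10 11 12 13
a[i]:  18 16 30 28 31  4 35 17 11  2 11  5 28
dp:     1  1  2  2  3  1  4  2  2  1  2  2  3
Maximum dp value is 4.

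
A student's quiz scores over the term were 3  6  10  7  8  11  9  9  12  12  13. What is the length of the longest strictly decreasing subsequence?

Negate each value so 'decreasing' becomes 'increasing', then run patience tails on the negated sequence:
-3 → extends → [-3]
-6 → replaces -3 → [-6]
-10 → replaces -6 → [-10]
-7 → extends → [-10, -7]
-8 → replaces -7 → [-10, -8]
-11 → replaces -10 → [-11, -8]
-9 → replaces -8 → [-11, -9]
-9 → already a tail → [-11, -9]
-12 → replaces -11 → [-12, -9]
-12 → already a tail → [-12, -9]
-13 → replaces -12 → [-13, -9]
Two tails, so the longest strictly decreasing subsequence of the original has length 2.

2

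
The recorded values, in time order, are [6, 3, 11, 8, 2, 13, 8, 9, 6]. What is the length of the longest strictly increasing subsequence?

Track the smallest tail for each achievable length (strict):
6 → extends → [6]
3 → replaces 6 → [3]
11 → extends → [3, 11]
8 → replaces 11 → [3, 8]
2 → replaces 3 → [2, 8]
13 → extends → [2, 8, 13]
8 → already a tail → [2, 8, 13]
9 → replaces 13 → [2, 8, 9]
6 → replaces 8 → [2, 6, 9]
Three tails, so the longest strictly increasing subsequence has length 3 (e.g. 6, 11, 13).

3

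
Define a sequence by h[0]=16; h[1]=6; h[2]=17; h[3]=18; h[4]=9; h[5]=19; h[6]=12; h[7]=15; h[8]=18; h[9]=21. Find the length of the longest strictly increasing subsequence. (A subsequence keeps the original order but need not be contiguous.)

Let dp[i] be the length of the longest such subsequence ending at index i:
i:      0  1  2  3  4  5  6  7  8  9
h[i]:  16  6 17 18  9 19 12 15 18 21
dp:     1  1  2  3  2  4  3  4  5  6
Maximum dp value is 6.

6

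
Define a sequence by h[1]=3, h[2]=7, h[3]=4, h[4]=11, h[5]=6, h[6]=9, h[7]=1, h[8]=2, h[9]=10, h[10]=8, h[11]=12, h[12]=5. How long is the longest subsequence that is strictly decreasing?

Let dp[i] be the longest strictly decreasing subsequence ending at i:
i:      1  2  3  4  5  6  7  8  9 10 11 12
h[i]:   3  7  4 11  6  9  1  2 10  8 12  5
dp:     1  1  2  1  2  2  3  3  2  3  1  4
Maximum is 4.

4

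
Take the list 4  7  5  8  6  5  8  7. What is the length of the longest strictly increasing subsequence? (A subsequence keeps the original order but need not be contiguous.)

4

Track the smallest tail for each achievable length (strict):
4 → extends → [4]
7 → extends → [4, 7]
5 → replaces 7 → [4, 5]
8 → extends → [4, 5, 8]
6 → replaces 8 → [4, 5, 6]
5 → already a tail → [4, 5, 6]
8 → extends → [4, 5, 6, 8]
7 → replaces 8 → [4, 5, 6, 7]
Four tails, so the longest strictly increasing subsequence has length 4 (e.g. 4, 5, 6, 8).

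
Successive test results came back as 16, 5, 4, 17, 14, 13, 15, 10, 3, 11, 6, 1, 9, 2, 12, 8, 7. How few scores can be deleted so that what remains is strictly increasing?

Fewest deletions = n − (longest strictly increasing subsequence).
i:      1  2  3  4  5  6  7  8  9 10 11 12 13 14 15 16 17
a[i]:  16  5  4 17 14 13 15 10  3 11  6  1  9  2 12  8  7
dp:     1  1  1  2  2  2  3  2  1  3  2  1  3  2  4  3  3
max dp = 4, so deletions = 17 − 4 = 13.

13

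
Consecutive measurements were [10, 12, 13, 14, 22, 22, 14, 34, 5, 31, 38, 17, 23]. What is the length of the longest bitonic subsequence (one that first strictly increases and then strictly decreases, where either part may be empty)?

inc[i] = longest strictly increasing subsequence ending at i; dec[i] = longest strictly decreasing subsequence starting at i:
i:      1  2  3  4  5  6  7  8  9 10 11 12 13
a[i]:  10 12 13 14 22 22 14 34  5 31 38 17 23
inc:    1  2  3  4  5  5  4  6  1  6  7  5  6
dec:    2  2  2  2  3  3  2  3  1  2  2  1  1
Best peak at i=8 (value 34): inc=6, dec=3, length 6+3−1 = 8.

8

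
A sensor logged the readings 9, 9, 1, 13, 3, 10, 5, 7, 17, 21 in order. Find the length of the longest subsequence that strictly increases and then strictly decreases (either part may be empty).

6

inc[i] = longest strictly increasing subsequence ending at i; dec[i] = longest strictly decreasing subsequence starting at i:
i:      1  2  3  4  5  6  7  8  9 10
a[i]:   9  9  1 13  3 10  5  7 17 21
inc:    1  1  1  2  2  3  3  4  5  6
dec:    2  2  1  3  1  2  1  1  1  1
Best peak at i=10 (value 21): inc=6, dec=1, length 6+1−1 = 6.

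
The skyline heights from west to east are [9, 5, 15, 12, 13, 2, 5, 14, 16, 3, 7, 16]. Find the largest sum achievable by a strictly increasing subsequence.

Let S[i] be the best sum of a strictly increasing subsequence ending at i:
i:      1  2  3  4  5  6  7  8  9 10 11 12
a[i]:   9  5 15 12 13  2  5 14 16  3  7 16
S:      9  5 24 21 34  2  7 48 64  5 14 64
Maximum is 64 (e.g. 9 + 12 + 13 + 14 + 16).

64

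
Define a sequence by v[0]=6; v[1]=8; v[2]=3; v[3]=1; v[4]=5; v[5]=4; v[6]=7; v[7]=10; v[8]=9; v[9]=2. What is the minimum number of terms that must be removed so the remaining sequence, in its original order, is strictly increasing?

6

Fewest deletions = n − (longest strictly increasing subsequence).
i:      0  1  2  3  4  5  6  7  8  9
v[i]:   6  8  3  1  5  4  7 10  9  2
dp:     1  2  1  1  2  2  3  4  4  2
max dp = 4, so deletions = 10 − 4 = 6.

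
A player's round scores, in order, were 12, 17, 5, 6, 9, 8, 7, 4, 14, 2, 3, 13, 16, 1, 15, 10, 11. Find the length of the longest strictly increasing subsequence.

Track the smallest tail for each achievable length (strict):
12 → extends → [12]
17 → extends → [12, 17]
5 → replaces 12 → [5, 17]
6 → replaces 17 → [5, 6]
9 → extends → [5, 6, 9]
8 → replaces 9 → [5, 6, 8]
7 → replaces 8 → [5, 6, 7]
4 → replaces 5 → [4, 6, 7]
14 → extends → [4, 6, 7, 14]
2 → replaces 4 → [2, 6, 7, 14]
3 → replaces 6 → [2, 3, 7, 14]
13 → replaces 14 → [2, 3, 7, 13]
16 → extends → [2, 3, 7, 13, 16]
1 → replaces 2 → [1, 3, 7, 13, 16]
15 → replaces 16 → [1, 3, 7, 13, 15]
10 → replaces 13 → [1, 3, 7, 10, 15]
11 → replaces 15 → [1, 3, 7, 10, 11]
Five tails, so the longest strictly increasing subsequence has length 5 (e.g. 5, 6, 9, 14, 16).

5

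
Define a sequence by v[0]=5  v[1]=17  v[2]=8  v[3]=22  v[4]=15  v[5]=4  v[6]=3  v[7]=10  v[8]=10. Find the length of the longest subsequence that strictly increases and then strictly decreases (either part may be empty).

6

inc[i] = longest strictly increasing subsequence ending at i; dec[i] = longest strictly decreasing subsequence starting at i:
i:      0  1  2  3  4  5  6  7  8
v[i]:   5 17  8 22 15  4  3 10 10
inc:    1  2  2  3  3  1  1  3  3
dec:    3  4  3  4  3  2  1  1  1
Best peak at i=3 (value 22): inc=3, dec=4, length 3+4−1 = 6.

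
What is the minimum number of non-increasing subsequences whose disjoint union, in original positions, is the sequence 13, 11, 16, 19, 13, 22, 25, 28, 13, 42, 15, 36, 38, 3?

8

Place each on the leftmost legal pile:
13 → new pile 1 (tops now [13])
11 → pile 1 (tops now [11])
16 → new pile 2 (tops now [11, 16])
19 → new pile 3 (tops now [11, 16, 19])
13 → pile 2 (tops now [11, 13, 19])
22 → new pile 4 (tops now [11, 13, 19, 22])
25 → new pile 5 (tops now [11, 13, 19, 22, 25])
28 → new pile 6 (tops now [11, 13, 19, 22, 25, 28])
13 → pile 2 (tops now [11, 13, 19, 22, 25, 28])
42 → new pile 7 (tops now [11, 13, 19, 22, 25, 28, 42])
15 → pile 3 (tops now [11, 13, 15, 22, 25, 28, 42])
36 → pile 7 (tops now [11, 13, 15, 22, 25, 28, 36])
38 → new pile 8 (tops now [11, 13, 15, 22, 25, 28, 36, 38])
3 → pile 1 (tops now [3, 13, 15, 22, 25, 28, 36, 38])
Eight piles.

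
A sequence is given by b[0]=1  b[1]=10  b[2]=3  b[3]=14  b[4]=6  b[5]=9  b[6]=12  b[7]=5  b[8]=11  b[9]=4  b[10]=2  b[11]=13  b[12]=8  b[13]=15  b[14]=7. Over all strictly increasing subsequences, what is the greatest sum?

Let S[i] be the best sum of a strictly increasing subsequence ending at i:
i:      0  1  2  3  4  5  6  7  8  9 10 11 12 13 14
b[i]:   1 10  3 14  6  9 12  5 11  4  2 13  8 15  7
S:      1 11  4 25 10 19 31  9 30  8  3 44 18 59 17
Maximum is 59 (e.g. 1 + 3 + 6 + 9 + 12 + 13 + 15).

59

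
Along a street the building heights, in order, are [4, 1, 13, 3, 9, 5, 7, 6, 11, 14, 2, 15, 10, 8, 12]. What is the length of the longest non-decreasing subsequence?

Let dp[i] be the length of the longest such subsequence ending at index i:
i:      1  2  3  4  5  6  7  8  9 10 11 12 13 14 15
a[i]:   4  1 13  3  9  5  7  6 11 14  2 15 10  8 12
dp:     1  1  2  2  3  3  4  4  5  6  2  7  5  5  6
Maximum dp value is 7.

7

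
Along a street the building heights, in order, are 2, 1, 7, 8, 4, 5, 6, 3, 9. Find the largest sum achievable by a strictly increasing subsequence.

Let S[i] be the best sum of a strictly increasing subsequence ending at i:
i:      1  2  3  4  5  6  7  8  9
a[i]:   2  1  7  8  4  5  6  3  9
S:      2  1  9 17  6 11 17  5 26
Maximum is 26 (e.g. 2 + 4 + 5 + 6 + 9).

26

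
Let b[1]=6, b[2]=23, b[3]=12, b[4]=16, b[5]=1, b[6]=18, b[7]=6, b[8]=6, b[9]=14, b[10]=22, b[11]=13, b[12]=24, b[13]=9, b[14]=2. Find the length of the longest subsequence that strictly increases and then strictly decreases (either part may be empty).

8

inc[i] = longest strictly increasing subsequence ending at i; dec[i] = longest strictly decreasing subsequence starting at i:
i:      1  2  3  4  5  6  7  8  9 10 11 12 13 14
b[i]:   6 23 12 16  1 18  6  6 14 22 13 24  9  2
inc:    1  2  2  3  1  4  2  2  3  5  3  6  3  2
dec:    2  6  3  5  1  5  2  2  4  4  3  3  2  1
Best peak at i=6 (value 18): inc=4, dec=5, length 4+5−1 = 8.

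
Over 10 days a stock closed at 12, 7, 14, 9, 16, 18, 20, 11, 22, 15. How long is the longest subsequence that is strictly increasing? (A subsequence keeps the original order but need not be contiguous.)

6

Track the smallest tail for each achievable length (strict):
12 → extends → [12]
7 → replaces 12 → [7]
14 → extends → [7, 14]
9 → replaces 14 → [7, 9]
16 → extends → [7, 9, 16]
18 → extends → [7, 9, 16, 18]
20 → extends → [7, 9, 16, 18, 20]
11 → replaces 16 → [7, 9, 11, 18, 20]
22 → extends → [7, 9, 11, 18, 20, 22]
15 → replaces 18 → [7, 9, 11, 15, 20, 22]
Six tails, so the longest strictly increasing subsequence has length 6 (e.g. 12, 14, 16, 18, 20, 22).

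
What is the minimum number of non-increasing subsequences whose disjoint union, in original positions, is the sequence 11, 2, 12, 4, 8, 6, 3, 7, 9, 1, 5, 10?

6

The minimum number of non-increasing subsequences covering a sequence equals the length of its longest strictly increasing subsequence.
LIS length is 6 (e.g. 2, 4, 6, 7, 9, 10), so 6 piles are needed.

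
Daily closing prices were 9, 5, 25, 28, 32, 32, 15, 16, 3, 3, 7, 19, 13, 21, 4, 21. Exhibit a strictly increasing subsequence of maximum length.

Patience tails give the LIS length; then backtrack through the dp parents:
9 → extends → [9]
5 → replaces 9 → [5]
25 → extends → [5, 25]
28 → extends → [5, 25, 28]
32 → extends → [5, 25, 28, 32]
32 → already a tail → [5, 25, 28, 32]
15 → replaces 25 → [5, 15, 28, 32]
16 → replaces 28 → [5, 15, 16, 32]
3 → replaces 5 → [3, 15, 16, 32]
3 → already a tail → [3, 15, 16, 32]
7 → replaces 15 → [3, 7, 16, 32]
19 → replaces 32 → [3, 7, 16, 19]
13 → replaces 16 → [3, 7, 13, 19]
21 → extends → [3, 7, 13, 19, 21]
4 → replaces 7 → [3, 4, 13, 19, 21]
21 → already a tail → [3, 4, 13, 19, 21]
Length 5; one witness is 9, 15, 16, 19, 21.

9, 15, 16, 19, 21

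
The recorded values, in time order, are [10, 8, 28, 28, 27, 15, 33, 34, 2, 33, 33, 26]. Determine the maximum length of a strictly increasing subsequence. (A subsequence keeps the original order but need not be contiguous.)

4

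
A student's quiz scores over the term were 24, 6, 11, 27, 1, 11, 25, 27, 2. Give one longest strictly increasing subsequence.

Patience tails give the LIS length; then backtrack through the dp parents:
24 → extends → [24]
6 → replaces 24 → [6]
11 → extends → [6, 11]
27 → extends → [6, 11, 27]
1 → replaces 6 → [1, 11, 27]
11 → already a tail → [1, 11, 27]
25 → replaces 27 → [1, 11, 25]
27 → extends → [1, 11, 25, 27]
2 → replaces 11 → [1, 2, 25, 27]
Length 4; one witness is 6, 11, 25, 27.

6, 11, 25, 27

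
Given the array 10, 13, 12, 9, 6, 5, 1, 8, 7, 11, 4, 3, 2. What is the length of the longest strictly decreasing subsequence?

8

Negate each value so 'decreasing' becomes 'increasing', then run patience tails on the negated sequence:
-10 → extends → [-10]
-13 → replaces -10 → [-13]
-12 → extends → [-13, -12]
-9 → extends → [-13, -12, -9]
-6 → extends → [-13, -12, -9, -6]
-5 → extends → [-13, -12, -9, -6, -5]
-1 → extends → [-13, -12, -9, -6, -5, -1]
-8 → replaces -6 → [-13, -12, -9, -8, -5, -1]
-7 → replaces -5 → [-13, -12, -9, -8, -7, -1]
-11 → replaces -9 → [-13, -12, -11, -8, -7, -1]
-4 → replaces -1 → [-13, -12, -11, -8, -7, -4]
-3 → extends → [-13, -12, -11, -8, -7, -4, -3]
-2 → extends → [-13, -12, -11, -8, -7, -4, -3, -2]
Eight tails, so the longest strictly decreasing subsequence of the original has length 8.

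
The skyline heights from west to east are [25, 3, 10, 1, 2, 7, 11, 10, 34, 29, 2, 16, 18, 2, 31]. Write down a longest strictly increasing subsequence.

Patience tails give the LIS length; then backtrack through the dp parents:
25 → extends → [25]
3 → replaces 25 → [3]
10 → extends → [3, 10]
1 → replaces 3 → [1, 10]
2 → replaces 10 → [1, 2]
7 → extends → [1, 2, 7]
11 → extends → [1, 2, 7, 11]
10 → replaces 11 → [1, 2, 7, 10]
34 → extends → [1, 2, 7, 10, 34]
29 → replaces 34 → [1, 2, 7, 10, 29]
2 → already a tail → [1, 2, 7, 10, 29]
16 → replaces 29 → [1, 2, 7, 10, 16]
18 → extends → [1, 2, 7, 10, 16, 18]
2 → already a tail → [1, 2, 7, 10, 16, 18]
31 → extends → [1, 2, 7, 10, 16, 18, 31]
Length 7; one witness is 1, 2, 7, 11, 16, 18, 31.

1, 2, 7, 11, 16, 18, 31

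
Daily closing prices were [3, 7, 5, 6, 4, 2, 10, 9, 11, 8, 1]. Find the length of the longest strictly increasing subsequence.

5

Track the smallest tail for each achievable length (strict):
3 → extends → [3]
7 → extends → [3, 7]
5 → replaces 7 → [3, 5]
6 → extends → [3, 5, 6]
4 → replaces 5 → [3, 4, 6]
2 → replaces 3 → [2, 4, 6]
10 → extends → [2, 4, 6, 10]
9 → replaces 10 → [2, 4, 6, 9]
11 → extends → [2, 4, 6, 9, 11]
8 → replaces 9 → [2, 4, 6, 8, 11]
1 → replaces 2 → [1, 4, 6, 8, 11]
Five tails, so the longest strictly increasing subsequence has length 5 (e.g. 3, 5, 6, 10, 11).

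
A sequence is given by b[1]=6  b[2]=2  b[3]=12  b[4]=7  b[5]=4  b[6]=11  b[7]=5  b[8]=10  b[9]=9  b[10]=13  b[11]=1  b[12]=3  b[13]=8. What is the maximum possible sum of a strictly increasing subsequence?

37

Let S[i] be the best sum of a strictly increasing subsequence ending at i:
i:      1  2  3  4  5  6  7  8  9 10 11 12 13
b[i]:   6  2 12  7  4 11  5 10  9 13  1  3  8
S:      6  2 18 13  6 24 11 23 22 37  1  5 21
Maximum is 37 (e.g. 6 + 7 + 11 + 13).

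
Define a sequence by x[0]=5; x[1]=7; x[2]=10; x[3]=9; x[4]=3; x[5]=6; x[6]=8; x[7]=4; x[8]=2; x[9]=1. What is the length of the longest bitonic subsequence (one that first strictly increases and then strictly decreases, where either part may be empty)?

8

inc[i] = longest strictly increasing subsequence ending at i; dec[i] = longest strictly decreasing subsequence starting at i:
i:      0  1  2  3  4  5  6  7  8  9
x[i]:   5  7 10  9  3  6  8  4  2  1
inc:    1  2  3  3  1  2  3  2  1  1
dec:    4  5  6  5  3  4  4  3  2  1
Best peak at i=2 (value 10): inc=3, dec=6, length 3+6−1 = 8.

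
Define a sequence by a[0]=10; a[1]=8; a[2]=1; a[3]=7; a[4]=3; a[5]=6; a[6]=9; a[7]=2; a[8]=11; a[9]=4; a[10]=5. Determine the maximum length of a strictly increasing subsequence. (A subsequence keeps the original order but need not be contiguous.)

Track the smallest tail for each achievable length (strict):
10 → extends → [10]
8 → replaces 10 → [8]
1 → replaces 8 → [1]
7 → extends → [1, 7]
3 → replaces 7 → [1, 3]
6 → extends → [1, 3, 6]
9 → extends → [1, 3, 6, 9]
2 → replaces 3 → [1, 2, 6, 9]
11 → extends → [1, 2, 6, 9, 11]
4 → replaces 6 → [1, 2, 4, 9, 11]
5 → replaces 9 → [1, 2, 4, 5, 11]
Five tails, so the longest strictly increasing subsequence has length 5 (e.g. 1, 3, 6, 9, 11).

5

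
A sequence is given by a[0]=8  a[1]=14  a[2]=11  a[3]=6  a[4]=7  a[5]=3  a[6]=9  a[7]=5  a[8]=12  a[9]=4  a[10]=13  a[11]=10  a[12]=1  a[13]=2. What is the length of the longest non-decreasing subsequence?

5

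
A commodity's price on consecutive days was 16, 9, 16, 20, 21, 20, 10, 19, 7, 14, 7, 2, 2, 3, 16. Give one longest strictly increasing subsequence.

9, 16, 20, 21

Patience tails give the LIS length; then backtrack through the dp parents:
16 → extends → [16]
9 → replaces 16 → [9]
16 → extends → [9, 16]
20 → extends → [9, 16, 20]
21 → extends → [9, 16, 20, 21]
20 → already a tail → [9, 16, 20, 21]
10 → replaces 16 → [9, 10, 20, 21]
19 → replaces 20 → [9, 10, 19, 21]
7 → replaces 9 → [7, 10, 19, 21]
14 → replaces 19 → [7, 10, 14, 21]
7 → already a tail → [7, 10, 14, 21]
2 → replaces 7 → [2, 10, 14, 21]
2 → already a tail → [2, 10, 14, 21]
3 → replaces 10 → [2, 3, 14, 21]
16 → replaces 21 → [2, 3, 14, 16]
Length 4; one witness is 9, 16, 20, 21.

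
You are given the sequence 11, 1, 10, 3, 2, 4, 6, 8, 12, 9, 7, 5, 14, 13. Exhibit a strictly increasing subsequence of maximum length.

1, 3, 4, 6, 8, 12, 14

Patience tails give the LIS length; then backtrack through the dp parents:
11 → extends → [11]
1 → replaces 11 → [1]
10 → extends → [1, 10]
3 → replaces 10 → [1, 3]
2 → replaces 3 → [1, 2]
4 → extends → [1, 2, 4]
6 → extends → [1, 2, 4, 6]
8 → extends → [1, 2, 4, 6, 8]
12 → extends → [1, 2, 4, 6, 8, 12]
9 → replaces 12 → [1, 2, 4, 6, 8, 9]
7 → replaces 8 → [1, 2, 4, 6, 7, 9]
5 → replaces 6 → [1, 2, 4, 5, 7, 9]
14 → extends → [1, 2, 4, 5, 7, 9, 14]
13 → replaces 14 → [1, 2, 4, 5, 7, 9, 13]
Length 7; one witness is 1, 3, 4, 6, 8, 12, 14.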